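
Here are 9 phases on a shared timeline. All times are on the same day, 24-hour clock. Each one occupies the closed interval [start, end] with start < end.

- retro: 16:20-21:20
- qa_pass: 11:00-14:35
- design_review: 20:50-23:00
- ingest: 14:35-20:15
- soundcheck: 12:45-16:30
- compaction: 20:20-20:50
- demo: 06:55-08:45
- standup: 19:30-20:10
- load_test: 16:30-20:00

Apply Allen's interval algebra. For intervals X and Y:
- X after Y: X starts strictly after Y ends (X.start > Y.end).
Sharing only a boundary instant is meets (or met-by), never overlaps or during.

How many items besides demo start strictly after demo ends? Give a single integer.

Target demo = [06:55, 08:45].
compaction [20:20, 20:50] → after → counts.
design_review [20:50, 23:00] → after → counts.
ingest [14:35, 20:15] → after → counts.
load_test [16:30, 20:00] → after → counts.
qa_pass [11:00, 14:35] → after → counts.
retro [16:20, 21:20] → after → counts.
soundcheck [12:45, 16:30] → after → counts.
standup [19:30, 20:10] → after → counts.
Total: 8.

8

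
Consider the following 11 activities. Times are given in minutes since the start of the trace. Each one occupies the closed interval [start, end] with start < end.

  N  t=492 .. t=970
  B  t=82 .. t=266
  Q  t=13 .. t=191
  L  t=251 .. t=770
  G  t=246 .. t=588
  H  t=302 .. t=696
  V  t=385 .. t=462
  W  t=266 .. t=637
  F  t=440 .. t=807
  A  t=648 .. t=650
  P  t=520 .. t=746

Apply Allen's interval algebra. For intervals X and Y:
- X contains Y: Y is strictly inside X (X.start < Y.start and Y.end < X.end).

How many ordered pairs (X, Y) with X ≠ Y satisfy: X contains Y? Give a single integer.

14

Checking all 110 ordered pairs for relation 'contains'; matching pairs in alphabetical order:
(F, A): F contains A ✓
(F, P): F contains P ✓
(G, V): G contains V ✓
(H, A): H contains A ✓
(H, V): H contains V ✓
(L, A): L contains A ✓
(L, H): L contains H ✓
(L, P): L contains P ✓
(L, V): L contains V ✓
(L, W): L contains W ✓
(N, A): N contains A ✓
(N, P): N contains P ✓
(P, A): P contains A ✓
(W, V): W contains V ✓
Count: 14.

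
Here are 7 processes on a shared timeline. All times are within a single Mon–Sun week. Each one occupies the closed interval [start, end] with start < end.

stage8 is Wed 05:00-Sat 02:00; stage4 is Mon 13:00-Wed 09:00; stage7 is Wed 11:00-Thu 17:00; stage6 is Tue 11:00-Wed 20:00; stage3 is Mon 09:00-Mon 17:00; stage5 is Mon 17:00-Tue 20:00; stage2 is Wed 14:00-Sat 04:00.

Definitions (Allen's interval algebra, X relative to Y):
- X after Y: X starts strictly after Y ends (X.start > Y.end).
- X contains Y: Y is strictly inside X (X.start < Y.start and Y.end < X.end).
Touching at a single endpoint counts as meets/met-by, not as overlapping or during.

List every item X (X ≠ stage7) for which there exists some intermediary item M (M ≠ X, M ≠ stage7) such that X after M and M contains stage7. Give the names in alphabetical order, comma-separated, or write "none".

Target stage7 = [Wed 11:00, Thu 17:00].
Intermediaries M with M contains stage7: stage8.
Via stage8 — items with X after stage8: none.
Union: none.

none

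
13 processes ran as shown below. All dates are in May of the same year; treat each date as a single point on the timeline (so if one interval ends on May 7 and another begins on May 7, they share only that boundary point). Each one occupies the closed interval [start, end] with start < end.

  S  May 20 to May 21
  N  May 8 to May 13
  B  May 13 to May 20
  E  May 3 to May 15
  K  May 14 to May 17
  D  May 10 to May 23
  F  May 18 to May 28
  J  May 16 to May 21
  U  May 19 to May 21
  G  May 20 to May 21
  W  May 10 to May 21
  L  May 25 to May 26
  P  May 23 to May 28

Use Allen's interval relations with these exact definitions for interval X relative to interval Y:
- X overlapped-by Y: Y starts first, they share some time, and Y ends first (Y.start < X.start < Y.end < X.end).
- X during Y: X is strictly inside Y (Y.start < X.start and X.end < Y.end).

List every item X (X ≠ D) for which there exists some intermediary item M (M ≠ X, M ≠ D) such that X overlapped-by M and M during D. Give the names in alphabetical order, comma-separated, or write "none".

Target D = [May 10, May 23].
Intermediaries M with M during D: B, G, J, K, S, U.
Via B — items with X overlapped-by B: F, J, U.
Via G — items with X overlapped-by G: none.
Via J — items with X overlapped-by J: F.
Via K — items with X overlapped-by K: J.
Via S — items with X overlapped-by S: none.
Via U — items with X overlapped-by U: none.
Union: F, J, U.

F, J, U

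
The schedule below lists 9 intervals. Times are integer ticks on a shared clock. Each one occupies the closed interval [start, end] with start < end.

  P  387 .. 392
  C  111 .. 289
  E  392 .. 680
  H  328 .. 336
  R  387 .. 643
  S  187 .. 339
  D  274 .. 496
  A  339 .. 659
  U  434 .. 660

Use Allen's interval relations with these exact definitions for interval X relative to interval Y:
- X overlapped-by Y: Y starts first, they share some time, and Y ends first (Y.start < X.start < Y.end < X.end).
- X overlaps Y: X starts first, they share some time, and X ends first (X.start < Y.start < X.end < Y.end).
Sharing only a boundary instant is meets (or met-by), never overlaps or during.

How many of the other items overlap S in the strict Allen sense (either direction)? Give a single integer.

2

Target S = [187, 339].
A [339, 659] → met-by → no.
C [111, 289] → overlaps → counts.
D [274, 496] → overlapped-by → counts.
E [392, 680] → after → no.
H [328, 336] → during → no.
P [387, 392] → after → no.
R [387, 643] → after → no.
U [434, 660] → after → no.
Total: 2.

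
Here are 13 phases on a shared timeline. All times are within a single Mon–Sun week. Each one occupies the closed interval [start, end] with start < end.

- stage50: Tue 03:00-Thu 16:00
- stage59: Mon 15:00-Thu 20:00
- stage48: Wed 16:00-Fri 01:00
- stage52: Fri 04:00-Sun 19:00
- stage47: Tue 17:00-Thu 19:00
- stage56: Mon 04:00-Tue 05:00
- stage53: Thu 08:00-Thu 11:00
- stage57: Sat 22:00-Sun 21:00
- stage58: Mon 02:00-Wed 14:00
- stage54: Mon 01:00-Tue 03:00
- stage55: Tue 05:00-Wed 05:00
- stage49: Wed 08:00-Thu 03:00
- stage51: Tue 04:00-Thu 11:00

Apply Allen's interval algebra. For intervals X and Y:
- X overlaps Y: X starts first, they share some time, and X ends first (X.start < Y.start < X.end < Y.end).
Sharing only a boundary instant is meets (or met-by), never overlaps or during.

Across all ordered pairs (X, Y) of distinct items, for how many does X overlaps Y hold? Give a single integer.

Checking all 156 ordered pairs for relation 'overlaps'; matching pairs in alphabetical order:
(stage47, stage48): stage47 overlaps stage48 ✓
(stage49, stage48): stage49 overlaps stage48 ✓
(stage50, stage47): stage50 overlaps stage47 ✓
(stage50, stage48): stage50 overlaps stage48 ✓
(stage51, stage47): stage51 overlaps stage47 ✓
(stage51, stage48): stage51 overlaps stage48 ✓
(stage52, stage57): stage52 overlaps stage57 ✓
(stage54, stage56): stage54 overlaps stage56 ✓
(stage54, stage58): stage54 overlaps stage58 ✓
(stage54, stage59): stage54 overlaps stage59 ✓
(stage55, stage47): stage55 overlaps stage47 ✓
(stage56, stage50): stage56 overlaps stage50 ✓
(stage56, stage51): stage56 overlaps stage51 ✓
(stage56, stage59): stage56 overlaps stage59 ✓
(stage58, stage47): stage58 overlaps stage47 ✓
(stage58, stage49): stage58 overlaps stage49 ✓
(stage58, stage50): stage58 overlaps stage50 ✓
(stage58, stage51): stage58 overlaps stage51 ✓
(stage58, stage59): stage58 overlaps stage59 ✓
(stage59, stage48): stage59 overlaps stage48 ✓
Count: 20.

20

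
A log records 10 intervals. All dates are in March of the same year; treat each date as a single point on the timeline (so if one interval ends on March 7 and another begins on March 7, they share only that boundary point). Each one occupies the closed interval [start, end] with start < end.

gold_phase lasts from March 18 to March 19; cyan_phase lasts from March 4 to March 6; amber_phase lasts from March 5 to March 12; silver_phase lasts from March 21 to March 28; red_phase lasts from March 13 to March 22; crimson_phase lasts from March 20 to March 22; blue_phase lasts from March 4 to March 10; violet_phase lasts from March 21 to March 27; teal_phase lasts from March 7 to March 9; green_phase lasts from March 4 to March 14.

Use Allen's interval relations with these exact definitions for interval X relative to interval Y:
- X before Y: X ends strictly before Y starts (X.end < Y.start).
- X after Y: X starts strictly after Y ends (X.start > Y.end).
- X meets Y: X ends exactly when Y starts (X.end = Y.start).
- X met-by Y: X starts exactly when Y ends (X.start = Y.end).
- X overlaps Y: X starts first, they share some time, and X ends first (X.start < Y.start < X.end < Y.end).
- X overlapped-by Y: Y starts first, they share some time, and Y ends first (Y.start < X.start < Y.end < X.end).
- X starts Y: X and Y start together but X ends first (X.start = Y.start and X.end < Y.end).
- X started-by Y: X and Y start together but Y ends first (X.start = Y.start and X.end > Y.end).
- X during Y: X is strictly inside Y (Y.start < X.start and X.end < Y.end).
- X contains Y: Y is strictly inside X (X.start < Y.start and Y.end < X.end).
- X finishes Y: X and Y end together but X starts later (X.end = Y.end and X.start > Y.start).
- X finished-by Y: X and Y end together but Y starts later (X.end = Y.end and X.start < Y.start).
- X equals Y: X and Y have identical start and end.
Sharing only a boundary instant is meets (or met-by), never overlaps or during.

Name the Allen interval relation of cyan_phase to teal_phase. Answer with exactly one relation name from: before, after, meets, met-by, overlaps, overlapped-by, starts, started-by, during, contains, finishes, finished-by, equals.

cyan_phase = [March 4, March 6]; teal_phase = [March 7, March 9].
Compare endpoints: cyan_phase.start < teal_phase.start, cyan_phase.start < teal_phase.end, cyan_phase.end < teal_phase.start, cyan_phase.end < teal_phase.end.
That pattern is 'before'.

before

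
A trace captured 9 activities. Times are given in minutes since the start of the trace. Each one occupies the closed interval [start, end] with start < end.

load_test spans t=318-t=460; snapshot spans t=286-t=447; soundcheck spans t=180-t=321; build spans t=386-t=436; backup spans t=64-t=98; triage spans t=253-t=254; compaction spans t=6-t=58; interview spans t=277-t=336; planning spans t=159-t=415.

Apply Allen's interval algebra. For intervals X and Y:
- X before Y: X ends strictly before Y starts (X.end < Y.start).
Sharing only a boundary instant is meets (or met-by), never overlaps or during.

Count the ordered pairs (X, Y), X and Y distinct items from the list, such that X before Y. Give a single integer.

21

Checking all 72 ordered pairs for relation 'before'; matching pairs in alphabetical order:
(backup, build): backup before build ✓
(backup, interview): backup before interview ✓
(backup, load_test): backup before load_test ✓
(backup, planning): backup before planning ✓
(backup, snapshot): backup before snapshot ✓
(backup, soundcheck): backup before soundcheck ✓
(backup, triage): backup before triage ✓
(compaction, backup): compaction before backup ✓
(compaction, build): compaction before build ✓
(compaction, interview): compaction before interview ✓
(compaction, load_test): compaction before load_test ✓
(compaction, planning): compaction before planning ✓
(compaction, snapshot): compaction before snapshot ✓
(compaction, soundcheck): compaction before soundcheck ✓
(compaction, triage): compaction before triage ✓
(interview, build): interview before build ✓
(soundcheck, build): soundcheck before build ✓
(triage, build): triage before build ✓
(triage, interview): triage before interview ✓
(triage, load_test): triage before load_test ✓
(triage, snapshot): triage before snapshot ✓
Count: 21.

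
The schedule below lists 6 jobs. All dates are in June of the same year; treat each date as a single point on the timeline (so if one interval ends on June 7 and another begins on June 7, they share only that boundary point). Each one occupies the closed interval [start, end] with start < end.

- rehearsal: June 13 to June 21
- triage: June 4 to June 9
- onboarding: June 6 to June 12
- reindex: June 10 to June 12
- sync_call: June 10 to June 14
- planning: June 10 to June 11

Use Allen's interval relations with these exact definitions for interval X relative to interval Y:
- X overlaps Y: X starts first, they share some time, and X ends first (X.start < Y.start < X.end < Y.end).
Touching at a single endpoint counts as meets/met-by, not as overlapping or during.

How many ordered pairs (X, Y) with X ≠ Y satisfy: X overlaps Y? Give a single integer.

3

Checking all 30 ordered pairs for relation 'overlaps'; matching pairs in alphabetical order:
(onboarding, sync_call): onboarding overlaps sync_call ✓
(sync_call, rehearsal): sync_call overlaps rehearsal ✓
(triage, onboarding): triage overlaps onboarding ✓
Count: 3.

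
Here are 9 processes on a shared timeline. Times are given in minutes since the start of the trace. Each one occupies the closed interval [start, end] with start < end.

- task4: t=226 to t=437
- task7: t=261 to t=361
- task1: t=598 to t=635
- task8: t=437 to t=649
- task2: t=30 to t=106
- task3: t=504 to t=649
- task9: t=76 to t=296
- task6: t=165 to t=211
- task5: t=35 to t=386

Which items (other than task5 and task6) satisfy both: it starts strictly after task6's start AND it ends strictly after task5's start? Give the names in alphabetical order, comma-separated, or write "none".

task1, task3, task4, task7, task8

Conditions: its start is strictly after task6's start (X.start > t=165) AND its end is strictly after task5's start (X.end > t=35).
task1: start t=598 > t=165? ✓; end t=635 > t=35? ✓ → yes.
task2: start t=30 > t=165? ✗; end t=106 > t=35? ✓ → no.
task3: start t=504 > t=165? ✓; end t=649 > t=35? ✓ → yes.
task4: start t=226 > t=165? ✓; end t=437 > t=35? ✓ → yes.
task7: start t=261 > t=165? ✓; end t=361 > t=35? ✓ → yes.
task8: start t=437 > t=165? ✓; end t=649 > t=35? ✓ → yes.
task9: start t=76 > t=165? ✗; end t=296 > t=35? ✓ → no.
Result: task1, task3, task4, task7, task8.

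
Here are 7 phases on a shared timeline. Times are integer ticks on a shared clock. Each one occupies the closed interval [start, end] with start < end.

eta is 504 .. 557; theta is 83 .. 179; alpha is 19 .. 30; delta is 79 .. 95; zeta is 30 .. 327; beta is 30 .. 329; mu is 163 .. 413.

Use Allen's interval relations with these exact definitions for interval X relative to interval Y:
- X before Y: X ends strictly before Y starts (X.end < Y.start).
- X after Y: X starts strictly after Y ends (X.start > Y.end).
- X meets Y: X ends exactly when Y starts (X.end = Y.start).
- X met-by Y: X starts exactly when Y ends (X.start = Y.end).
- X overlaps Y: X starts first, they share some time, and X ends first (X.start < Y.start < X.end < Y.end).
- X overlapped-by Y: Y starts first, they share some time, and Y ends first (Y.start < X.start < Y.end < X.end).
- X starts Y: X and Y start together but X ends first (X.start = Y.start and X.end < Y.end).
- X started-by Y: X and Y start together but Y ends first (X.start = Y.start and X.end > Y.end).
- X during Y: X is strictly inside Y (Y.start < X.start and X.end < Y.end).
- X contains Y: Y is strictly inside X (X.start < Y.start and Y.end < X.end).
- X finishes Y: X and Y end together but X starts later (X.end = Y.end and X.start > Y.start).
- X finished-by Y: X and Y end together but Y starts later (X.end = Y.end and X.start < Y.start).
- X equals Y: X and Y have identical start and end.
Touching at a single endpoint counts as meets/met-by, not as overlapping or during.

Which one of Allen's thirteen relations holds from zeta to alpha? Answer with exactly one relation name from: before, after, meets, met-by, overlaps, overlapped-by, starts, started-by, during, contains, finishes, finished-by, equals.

met-by

zeta = [30, 327]; alpha = [19, 30].
Compare endpoints: zeta.start > alpha.start, zeta.start = alpha.end, zeta.end > alpha.start, zeta.end > alpha.end.
That pattern is 'met-by'.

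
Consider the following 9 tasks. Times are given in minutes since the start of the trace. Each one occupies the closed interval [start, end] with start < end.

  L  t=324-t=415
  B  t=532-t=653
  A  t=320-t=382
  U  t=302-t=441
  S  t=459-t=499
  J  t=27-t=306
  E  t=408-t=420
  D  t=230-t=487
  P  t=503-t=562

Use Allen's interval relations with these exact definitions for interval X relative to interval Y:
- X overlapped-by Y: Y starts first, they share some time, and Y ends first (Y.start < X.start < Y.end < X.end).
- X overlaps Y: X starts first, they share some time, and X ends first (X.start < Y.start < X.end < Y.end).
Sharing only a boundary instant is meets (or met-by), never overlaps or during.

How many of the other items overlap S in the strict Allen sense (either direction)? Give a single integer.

Target S = [t=459, t=499].
A [t=320, t=382] → before → no.
B [t=532, t=653] → after → no.
D [t=230, t=487] → overlaps → counts.
E [t=408, t=420] → before → no.
J [t=27, t=306] → before → no.
L [t=324, t=415] → before → no.
P [t=503, t=562] → after → no.
U [t=302, t=441] → before → no.
Total: 1.

1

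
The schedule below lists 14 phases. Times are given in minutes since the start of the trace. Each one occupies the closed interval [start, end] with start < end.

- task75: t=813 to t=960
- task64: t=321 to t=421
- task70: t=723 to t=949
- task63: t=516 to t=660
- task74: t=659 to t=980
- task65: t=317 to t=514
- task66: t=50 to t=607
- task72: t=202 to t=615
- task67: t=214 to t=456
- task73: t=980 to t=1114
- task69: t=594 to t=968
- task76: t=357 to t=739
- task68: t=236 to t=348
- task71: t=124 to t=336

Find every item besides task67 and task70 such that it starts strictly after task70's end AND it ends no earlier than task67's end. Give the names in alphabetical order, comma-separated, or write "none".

task73

Conditions: its start is strictly after task70's end (X.start > t=949) AND its end is no earlier than task67's end (X.end >= t=456).
task63: start t=516 > t=949? ✗; end t=660 >= t=456? ✓ → no.
task64: start t=321 > t=949? ✗; end t=421 >= t=456? ✗ → no.
task65: start t=317 > t=949? ✗; end t=514 >= t=456? ✓ → no.
task66: start t=50 > t=949? ✗; end t=607 >= t=456? ✓ → no.
task68: start t=236 > t=949? ✗; end t=348 >= t=456? ✗ → no.
task69: start t=594 > t=949? ✗; end t=968 >= t=456? ✓ → no.
task71: start t=124 > t=949? ✗; end t=336 >= t=456? ✗ → no.
task72: start t=202 > t=949? ✗; end t=615 >= t=456? ✓ → no.
task73: start t=980 > t=949? ✓; end t=1114 >= t=456? ✓ → yes.
task74: start t=659 > t=949? ✗; end t=980 >= t=456? ✓ → no.
task75: start t=813 > t=949? ✗; end t=960 >= t=456? ✓ → no.
task76: start t=357 > t=949? ✗; end t=739 >= t=456? ✓ → no.
Result: task73.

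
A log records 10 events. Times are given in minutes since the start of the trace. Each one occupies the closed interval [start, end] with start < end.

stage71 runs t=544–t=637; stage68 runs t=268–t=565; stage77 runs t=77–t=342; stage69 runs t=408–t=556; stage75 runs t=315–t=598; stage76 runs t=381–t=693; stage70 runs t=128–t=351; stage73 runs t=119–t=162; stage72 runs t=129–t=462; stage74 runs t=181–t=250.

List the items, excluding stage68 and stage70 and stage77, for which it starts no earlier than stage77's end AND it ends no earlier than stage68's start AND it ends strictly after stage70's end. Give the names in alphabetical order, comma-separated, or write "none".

Conditions: its start is no earlier than stage77's end (X.start >= t=342) AND its end is no earlier than stage68's start (X.end >= t=268) AND its end is strictly after stage70's end (X.end > t=351).
stage69: start t=408 >= t=342? ✓; end t=556 >= t=268? ✓; end t=556 > t=351? ✓ → yes.
stage71: start t=544 >= t=342? ✓; end t=637 >= t=268? ✓; end t=637 > t=351? ✓ → yes.
stage72: start t=129 >= t=342? ✗; end t=462 >= t=268? ✓; end t=462 > t=351? ✓ → no.
stage73: start t=119 >= t=342? ✗; end t=162 >= t=268? ✗; end t=162 > t=351? ✗ → no.
stage74: start t=181 >= t=342? ✗; end t=250 >= t=268? ✗; end t=250 > t=351? ✗ → no.
stage75: start t=315 >= t=342? ✗; end t=598 >= t=268? ✓; end t=598 > t=351? ✓ → no.
stage76: start t=381 >= t=342? ✓; end t=693 >= t=268? ✓; end t=693 > t=351? ✓ → yes.
Result: stage69, stage71, stage76.

stage69, stage71, stage76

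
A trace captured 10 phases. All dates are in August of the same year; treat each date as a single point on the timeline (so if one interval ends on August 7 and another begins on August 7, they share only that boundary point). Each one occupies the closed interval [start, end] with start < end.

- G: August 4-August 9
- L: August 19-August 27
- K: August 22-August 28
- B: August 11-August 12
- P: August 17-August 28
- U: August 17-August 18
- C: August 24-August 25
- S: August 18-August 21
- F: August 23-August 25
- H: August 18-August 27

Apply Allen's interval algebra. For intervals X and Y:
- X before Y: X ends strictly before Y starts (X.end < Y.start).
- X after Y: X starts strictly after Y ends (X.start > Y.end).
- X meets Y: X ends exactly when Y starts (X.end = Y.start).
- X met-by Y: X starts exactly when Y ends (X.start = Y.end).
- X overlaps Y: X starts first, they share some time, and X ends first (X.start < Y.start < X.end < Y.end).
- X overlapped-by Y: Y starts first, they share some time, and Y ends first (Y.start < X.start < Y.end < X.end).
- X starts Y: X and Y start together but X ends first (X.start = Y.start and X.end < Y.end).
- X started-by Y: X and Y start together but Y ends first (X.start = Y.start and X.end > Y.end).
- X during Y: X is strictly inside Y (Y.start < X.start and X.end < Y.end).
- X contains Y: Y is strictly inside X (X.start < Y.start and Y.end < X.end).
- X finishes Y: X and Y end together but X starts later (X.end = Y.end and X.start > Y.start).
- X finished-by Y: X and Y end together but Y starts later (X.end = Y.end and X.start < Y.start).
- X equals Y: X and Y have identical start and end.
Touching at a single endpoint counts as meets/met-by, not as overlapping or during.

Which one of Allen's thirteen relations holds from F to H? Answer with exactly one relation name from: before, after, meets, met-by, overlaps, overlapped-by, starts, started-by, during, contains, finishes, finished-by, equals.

F = [August 23, August 25]; H = [August 18, August 27].
Compare endpoints: F.start > H.start, F.start < H.end, F.end > H.start, F.end < H.end.
That pattern is 'during'.

during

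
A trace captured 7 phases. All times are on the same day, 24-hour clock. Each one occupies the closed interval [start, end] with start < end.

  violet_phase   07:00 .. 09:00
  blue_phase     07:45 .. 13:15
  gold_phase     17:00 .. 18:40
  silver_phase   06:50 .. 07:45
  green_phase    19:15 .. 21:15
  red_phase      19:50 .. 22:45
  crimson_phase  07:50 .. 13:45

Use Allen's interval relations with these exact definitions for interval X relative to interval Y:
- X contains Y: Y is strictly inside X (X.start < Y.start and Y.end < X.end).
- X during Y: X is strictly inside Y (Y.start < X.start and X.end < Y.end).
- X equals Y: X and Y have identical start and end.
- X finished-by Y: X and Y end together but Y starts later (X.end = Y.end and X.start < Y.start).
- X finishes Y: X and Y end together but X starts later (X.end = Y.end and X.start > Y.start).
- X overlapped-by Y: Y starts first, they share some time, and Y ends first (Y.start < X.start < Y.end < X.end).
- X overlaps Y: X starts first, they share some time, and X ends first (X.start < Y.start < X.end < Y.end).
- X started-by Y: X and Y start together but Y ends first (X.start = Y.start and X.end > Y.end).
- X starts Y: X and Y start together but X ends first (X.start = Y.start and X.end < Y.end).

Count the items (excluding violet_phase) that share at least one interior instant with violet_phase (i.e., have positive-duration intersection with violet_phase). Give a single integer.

Target violet_phase = [07:00, 09:00].
blue_phase [07:45, 13:15] → overlapped-by → counts.
crimson_phase [07:50, 13:45] → overlapped-by → counts.
gold_phase [17:00, 18:40] → after → no.
green_phase [19:15, 21:15] → after → no.
red_phase [19:50, 22:45] → after → no.
silver_phase [06:50, 07:45] → overlaps → counts.
Total: 3.

3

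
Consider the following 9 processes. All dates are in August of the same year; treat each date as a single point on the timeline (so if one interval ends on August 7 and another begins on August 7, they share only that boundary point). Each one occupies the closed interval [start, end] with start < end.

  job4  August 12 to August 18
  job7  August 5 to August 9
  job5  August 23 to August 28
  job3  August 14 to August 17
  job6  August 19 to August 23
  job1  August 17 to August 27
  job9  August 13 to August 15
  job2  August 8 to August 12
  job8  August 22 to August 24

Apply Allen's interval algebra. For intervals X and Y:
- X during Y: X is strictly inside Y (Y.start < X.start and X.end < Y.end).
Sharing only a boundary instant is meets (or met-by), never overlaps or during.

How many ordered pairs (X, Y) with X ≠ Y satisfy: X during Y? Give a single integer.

4

Checking all 72 ordered pairs for relation 'during'; matching pairs in alphabetical order:
(job3, job4): job3 during job4 ✓
(job6, job1): job6 during job1 ✓
(job8, job1): job8 during job1 ✓
(job9, job4): job9 during job4 ✓
Count: 4.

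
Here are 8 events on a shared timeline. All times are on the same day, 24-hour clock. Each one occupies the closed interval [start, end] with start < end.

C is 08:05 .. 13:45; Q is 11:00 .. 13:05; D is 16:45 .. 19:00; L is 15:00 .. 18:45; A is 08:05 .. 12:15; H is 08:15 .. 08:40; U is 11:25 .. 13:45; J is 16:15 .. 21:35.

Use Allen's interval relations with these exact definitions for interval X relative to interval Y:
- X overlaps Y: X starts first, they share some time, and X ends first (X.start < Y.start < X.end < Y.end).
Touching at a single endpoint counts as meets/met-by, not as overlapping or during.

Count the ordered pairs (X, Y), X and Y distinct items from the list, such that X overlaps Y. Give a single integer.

Checking all 56 ordered pairs for relation 'overlaps'; matching pairs in alphabetical order:
(A, Q): A overlaps Q ✓
(A, U): A overlaps U ✓
(L, D): L overlaps D ✓
(L, J): L overlaps J ✓
(Q, U): Q overlaps U ✓
Count: 5.

5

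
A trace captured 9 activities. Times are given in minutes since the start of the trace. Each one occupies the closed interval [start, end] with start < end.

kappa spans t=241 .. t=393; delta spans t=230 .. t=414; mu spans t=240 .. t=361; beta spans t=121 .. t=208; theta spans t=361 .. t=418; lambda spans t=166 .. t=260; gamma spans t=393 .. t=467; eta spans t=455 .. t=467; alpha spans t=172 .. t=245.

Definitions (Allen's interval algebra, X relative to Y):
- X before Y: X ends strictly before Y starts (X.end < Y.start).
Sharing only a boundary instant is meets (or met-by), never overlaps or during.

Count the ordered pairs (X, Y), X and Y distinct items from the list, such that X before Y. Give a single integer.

Checking all 72 ordered pairs for relation 'before'; matching pairs in alphabetical order:
(alpha, eta): alpha before eta ✓
(alpha, gamma): alpha before gamma ✓
(alpha, theta): alpha before theta ✓
(beta, delta): beta before delta ✓
(beta, eta): beta before eta ✓
(beta, gamma): beta before gamma ✓
(beta, kappa): beta before kappa ✓
(beta, mu): beta before mu ✓
(beta, theta): beta before theta ✓
(delta, eta): delta before eta ✓
(kappa, eta): kappa before eta ✓
(lambda, eta): lambda before eta ✓
(lambda, gamma): lambda before gamma ✓
(lambda, theta): lambda before theta ✓
(mu, eta): mu before eta ✓
(mu, gamma): mu before gamma ✓
(theta, eta): theta before eta ✓
Count: 17.

17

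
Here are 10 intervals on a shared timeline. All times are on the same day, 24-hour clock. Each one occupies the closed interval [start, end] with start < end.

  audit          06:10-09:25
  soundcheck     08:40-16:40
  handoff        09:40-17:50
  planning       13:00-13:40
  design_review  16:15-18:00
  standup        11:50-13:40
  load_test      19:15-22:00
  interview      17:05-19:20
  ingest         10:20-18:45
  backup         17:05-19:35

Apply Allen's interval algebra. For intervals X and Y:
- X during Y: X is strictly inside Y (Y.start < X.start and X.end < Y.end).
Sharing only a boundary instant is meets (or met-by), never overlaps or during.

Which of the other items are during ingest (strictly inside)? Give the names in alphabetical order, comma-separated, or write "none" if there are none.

design_review, planning, standup

Target ingest = [10:20, 18:45].
audit [06:10, 09:25] → before → no.
backup [17:05, 19:35] → overlapped-by → no.
design_review [16:15, 18:00] → during → yes.
handoff [09:40, 17:50] → overlaps → no.
interview [17:05, 19:20] → overlapped-by → no.
load_test [19:15, 22:00] → after → no.
planning [13:00, 13:40] → during → yes.
soundcheck [08:40, 16:40] → overlaps → no.
standup [11:50, 13:40] → during → yes.
Result: design_review, planning, standup.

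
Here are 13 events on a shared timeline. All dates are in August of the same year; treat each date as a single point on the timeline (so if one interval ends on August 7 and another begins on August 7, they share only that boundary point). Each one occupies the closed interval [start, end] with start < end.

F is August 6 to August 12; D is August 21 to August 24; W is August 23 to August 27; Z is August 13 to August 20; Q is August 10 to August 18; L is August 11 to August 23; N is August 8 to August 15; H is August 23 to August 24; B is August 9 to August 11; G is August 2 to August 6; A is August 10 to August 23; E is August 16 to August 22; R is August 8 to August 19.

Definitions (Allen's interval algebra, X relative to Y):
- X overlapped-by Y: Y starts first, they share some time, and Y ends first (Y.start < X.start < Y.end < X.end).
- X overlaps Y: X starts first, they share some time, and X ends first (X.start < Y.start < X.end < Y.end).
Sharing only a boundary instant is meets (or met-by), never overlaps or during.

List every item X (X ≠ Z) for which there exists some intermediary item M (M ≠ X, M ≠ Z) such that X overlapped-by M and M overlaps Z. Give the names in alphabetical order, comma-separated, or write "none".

Target Z = [August 13, August 20].
Intermediaries M with M overlaps Z: N, Q, R.
Via N — items with X overlapped-by N: A, L, Q.
Via Q — items with X overlapped-by Q: E, L.
Via R — items with X overlapped-by R: A, E, L.
Union: A, E, L, Q.

A, E, L, Q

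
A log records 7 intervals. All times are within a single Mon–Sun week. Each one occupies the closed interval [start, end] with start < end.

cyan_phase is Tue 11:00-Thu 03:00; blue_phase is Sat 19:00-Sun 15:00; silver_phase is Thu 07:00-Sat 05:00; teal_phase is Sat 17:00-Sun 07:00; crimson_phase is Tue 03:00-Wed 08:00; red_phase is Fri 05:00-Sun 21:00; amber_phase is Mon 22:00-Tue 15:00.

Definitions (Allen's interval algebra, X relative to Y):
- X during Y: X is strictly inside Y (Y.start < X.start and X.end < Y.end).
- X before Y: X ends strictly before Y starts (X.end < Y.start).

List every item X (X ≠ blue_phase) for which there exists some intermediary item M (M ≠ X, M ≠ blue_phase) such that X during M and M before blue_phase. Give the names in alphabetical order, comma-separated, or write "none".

none

Target blue_phase = [Sat 19:00, Sun 15:00].
Intermediaries M with M before blue_phase: amber_phase, crimson_phase, cyan_phase, silver_phase.
Via amber_phase — items with X during amber_phase: none.
Via crimson_phase — items with X during crimson_phase: none.
Via cyan_phase — items with X during cyan_phase: none.
Via silver_phase — items with X during silver_phase: none.
Union: none.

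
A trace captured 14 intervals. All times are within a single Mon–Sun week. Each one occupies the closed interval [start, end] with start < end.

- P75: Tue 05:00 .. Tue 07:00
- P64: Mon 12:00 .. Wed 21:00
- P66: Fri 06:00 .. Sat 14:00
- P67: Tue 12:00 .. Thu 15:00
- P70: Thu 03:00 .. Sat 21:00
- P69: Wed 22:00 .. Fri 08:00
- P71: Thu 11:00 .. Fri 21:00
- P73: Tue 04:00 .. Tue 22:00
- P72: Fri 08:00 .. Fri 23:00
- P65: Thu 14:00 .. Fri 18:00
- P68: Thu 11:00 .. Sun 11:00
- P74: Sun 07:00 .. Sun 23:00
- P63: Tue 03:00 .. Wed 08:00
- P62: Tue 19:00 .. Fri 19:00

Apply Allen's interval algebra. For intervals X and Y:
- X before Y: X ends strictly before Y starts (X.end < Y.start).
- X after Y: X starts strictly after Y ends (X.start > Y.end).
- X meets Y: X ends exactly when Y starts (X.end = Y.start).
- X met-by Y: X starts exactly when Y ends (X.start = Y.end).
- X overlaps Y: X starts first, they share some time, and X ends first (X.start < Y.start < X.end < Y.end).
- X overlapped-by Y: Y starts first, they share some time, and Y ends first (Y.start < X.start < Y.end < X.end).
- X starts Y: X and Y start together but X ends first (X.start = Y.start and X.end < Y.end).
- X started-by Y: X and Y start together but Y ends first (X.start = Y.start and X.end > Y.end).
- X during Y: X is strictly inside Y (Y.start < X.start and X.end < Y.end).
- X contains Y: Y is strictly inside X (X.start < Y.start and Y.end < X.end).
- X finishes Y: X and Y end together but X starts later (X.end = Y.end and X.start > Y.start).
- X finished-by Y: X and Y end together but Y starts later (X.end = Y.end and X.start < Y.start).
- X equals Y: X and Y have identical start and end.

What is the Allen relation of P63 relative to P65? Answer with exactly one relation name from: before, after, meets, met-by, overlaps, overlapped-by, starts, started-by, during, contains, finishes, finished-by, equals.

P63 = [Tue 03:00, Wed 08:00]; P65 = [Thu 14:00, Fri 18:00].
Compare endpoints: P63.start < P65.start, P63.start < P65.end, P63.end < P65.start, P63.end < P65.end.
That pattern is 'before'.

before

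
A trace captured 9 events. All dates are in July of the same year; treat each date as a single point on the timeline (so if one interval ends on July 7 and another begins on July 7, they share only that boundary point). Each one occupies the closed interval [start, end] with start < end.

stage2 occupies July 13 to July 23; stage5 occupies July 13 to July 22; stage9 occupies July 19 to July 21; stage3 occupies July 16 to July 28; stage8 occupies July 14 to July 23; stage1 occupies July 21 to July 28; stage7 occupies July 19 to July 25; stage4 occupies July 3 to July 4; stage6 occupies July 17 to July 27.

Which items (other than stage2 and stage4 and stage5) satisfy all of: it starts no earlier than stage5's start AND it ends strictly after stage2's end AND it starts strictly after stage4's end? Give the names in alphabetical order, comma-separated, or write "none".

Conditions: its start is no earlier than stage5's start (X.start >= July 13) AND its end is strictly after stage2's end (X.end > July 23) AND its start is strictly after stage4's end (X.start > July 4).
stage1: start July 21 >= July 13? ✓; end July 28 > July 23? ✓; start July 21 > July 4? ✓ → yes.
stage3: start July 16 >= July 13? ✓; end July 28 > July 23? ✓; start July 16 > July 4? ✓ → yes.
stage6: start July 17 >= July 13? ✓; end July 27 > July 23? ✓; start July 17 > July 4? ✓ → yes.
stage7: start July 19 >= July 13? ✓; end July 25 > July 23? ✓; start July 19 > July 4? ✓ → yes.
stage8: start July 14 >= July 13? ✓; end July 23 > July 23? ✗; start July 14 > July 4? ✓ → no.
stage9: start July 19 >= July 13? ✓; end July 21 > July 23? ✗; start July 19 > July 4? ✓ → no.
Result: stage1, stage3, stage6, stage7.

stage1, stage3, stage6, stage7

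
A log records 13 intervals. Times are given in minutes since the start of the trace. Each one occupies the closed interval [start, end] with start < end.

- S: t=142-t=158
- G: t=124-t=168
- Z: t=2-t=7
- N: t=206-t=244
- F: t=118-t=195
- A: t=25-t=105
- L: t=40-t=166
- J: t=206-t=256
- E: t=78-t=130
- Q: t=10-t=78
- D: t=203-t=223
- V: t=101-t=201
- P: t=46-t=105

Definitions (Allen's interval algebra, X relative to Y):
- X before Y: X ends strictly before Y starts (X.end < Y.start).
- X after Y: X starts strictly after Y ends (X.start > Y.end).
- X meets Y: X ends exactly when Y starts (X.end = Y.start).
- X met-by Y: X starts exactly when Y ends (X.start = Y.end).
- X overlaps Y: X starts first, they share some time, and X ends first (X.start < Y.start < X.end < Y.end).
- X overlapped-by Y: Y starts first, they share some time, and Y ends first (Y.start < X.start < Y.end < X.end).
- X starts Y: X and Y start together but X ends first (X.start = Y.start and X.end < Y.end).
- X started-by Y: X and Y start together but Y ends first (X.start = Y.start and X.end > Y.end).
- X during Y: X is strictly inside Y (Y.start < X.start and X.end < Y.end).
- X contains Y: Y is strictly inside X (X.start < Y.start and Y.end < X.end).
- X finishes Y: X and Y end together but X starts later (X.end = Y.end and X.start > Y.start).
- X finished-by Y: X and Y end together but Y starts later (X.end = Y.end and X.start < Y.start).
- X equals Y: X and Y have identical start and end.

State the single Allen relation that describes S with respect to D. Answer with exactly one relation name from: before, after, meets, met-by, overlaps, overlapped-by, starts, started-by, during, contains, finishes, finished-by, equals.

before

S = [t=142, t=158]; D = [t=203, t=223].
Compare endpoints: S.start < D.start, S.start < D.end, S.end < D.start, S.end < D.end.
That pattern is 'before'.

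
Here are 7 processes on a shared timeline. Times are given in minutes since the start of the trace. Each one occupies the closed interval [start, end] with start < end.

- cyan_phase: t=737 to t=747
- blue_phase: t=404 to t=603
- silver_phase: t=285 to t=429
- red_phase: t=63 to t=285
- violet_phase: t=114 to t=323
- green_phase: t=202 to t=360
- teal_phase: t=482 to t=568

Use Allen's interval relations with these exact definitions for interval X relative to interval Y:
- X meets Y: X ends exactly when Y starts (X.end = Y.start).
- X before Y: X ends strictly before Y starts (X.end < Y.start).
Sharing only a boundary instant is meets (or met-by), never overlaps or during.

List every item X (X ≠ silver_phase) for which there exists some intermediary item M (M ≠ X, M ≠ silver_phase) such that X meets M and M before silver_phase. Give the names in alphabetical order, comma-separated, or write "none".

none

Target silver_phase = [t=285, t=429].
Intermediaries M with M before silver_phase: none.
Union: none.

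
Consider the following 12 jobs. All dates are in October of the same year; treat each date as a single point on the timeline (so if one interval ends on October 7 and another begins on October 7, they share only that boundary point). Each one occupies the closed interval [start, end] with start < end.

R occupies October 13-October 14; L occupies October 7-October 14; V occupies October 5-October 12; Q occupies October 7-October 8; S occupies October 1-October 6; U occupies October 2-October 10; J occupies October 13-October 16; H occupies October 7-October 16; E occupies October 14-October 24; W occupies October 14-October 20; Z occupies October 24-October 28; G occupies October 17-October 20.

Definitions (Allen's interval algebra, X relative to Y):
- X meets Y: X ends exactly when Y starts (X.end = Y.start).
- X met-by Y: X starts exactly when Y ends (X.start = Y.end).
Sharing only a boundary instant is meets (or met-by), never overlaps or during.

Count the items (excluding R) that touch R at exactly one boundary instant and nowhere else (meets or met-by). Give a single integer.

Target R = [October 13, October 14].
E [October 14, October 24] → met-by → counts.
G [October 17, October 20] → after → no.
H [October 7, October 16] → contains → no.
J [October 13, October 16] → started-by → no.
L [October 7, October 14] → finished-by → no.
Q [October 7, October 8] → before → no.
S [October 1, October 6] → before → no.
U [October 2, October 10] → before → no.
V [October 5, October 12] → before → no.
W [October 14, October 20] → met-by → counts.
Z [October 24, October 28] → after → no.
Total: 2.

2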